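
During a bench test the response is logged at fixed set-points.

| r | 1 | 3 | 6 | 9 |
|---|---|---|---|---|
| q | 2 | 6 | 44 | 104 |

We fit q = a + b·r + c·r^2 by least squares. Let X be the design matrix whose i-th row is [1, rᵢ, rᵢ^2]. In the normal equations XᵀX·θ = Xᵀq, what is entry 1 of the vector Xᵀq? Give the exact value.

Entry 1 ↔ basis 1, so (Xᵀq)_{1} = Σᵢ qᵢ = (1)·(2) + (1)·(6) + (1)·(44) + (1)·(104) = 156.

156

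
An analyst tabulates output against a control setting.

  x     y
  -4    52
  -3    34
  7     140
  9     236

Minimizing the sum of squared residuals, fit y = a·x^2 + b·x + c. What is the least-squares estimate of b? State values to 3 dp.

b = -1.066

Normal-equation sums: Σx^2·x^2 = 9299, Σx^2·x = 981, Σx^2 = 155, Σx·x = 155, Σx = 9, Σ1 = 4.
And Σx^2·y = 27114, Σx·y = 2794, Σy = 462.
MᵀM·[a, b, c]ᵀ = Mᵀy becomes [[9299, 981, 155]; [981, 155, 9]; [155, 9, 4]]·[a, b, c]ᵀ = [27114, 2794, 462]ᵀ.
Inverting the 3×3 Gram matrix, [a, b, c]ᵀ = [4257/1418, -1511/1418, 1110/709]ᵀ.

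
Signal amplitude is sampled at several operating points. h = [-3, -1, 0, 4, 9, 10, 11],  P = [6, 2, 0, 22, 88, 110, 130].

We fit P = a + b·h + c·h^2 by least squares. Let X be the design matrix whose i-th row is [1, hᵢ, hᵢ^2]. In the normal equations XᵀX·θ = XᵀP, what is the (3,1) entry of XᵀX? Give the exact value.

Row 3 ↔ basis h^2, column 1 ↔ basis 1, so (XᵀX)_{3,1} = Σᵢ h^2 = (9)·(1) + (1)·(1) + (0)·(1) + (16)·(1) + (81)·(1) + (100)·(1) + (121)·(1) = 328.

328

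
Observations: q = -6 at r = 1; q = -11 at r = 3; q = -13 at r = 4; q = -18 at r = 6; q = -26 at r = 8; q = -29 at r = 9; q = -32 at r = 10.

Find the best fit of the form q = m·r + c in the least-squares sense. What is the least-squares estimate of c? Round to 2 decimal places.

From the data, Σr·r = 307, Σr = 41, Σ1 = 7.
For Xᵀq: Σr·q = -988, Σq = -135.
det = 307·7 − 41² = 468.
m = ((-988)·7 − 41·(-135))/468 = -1381/468; c = (307·(-135) − 41·(-988))/468 = -937/468.

c = -2.00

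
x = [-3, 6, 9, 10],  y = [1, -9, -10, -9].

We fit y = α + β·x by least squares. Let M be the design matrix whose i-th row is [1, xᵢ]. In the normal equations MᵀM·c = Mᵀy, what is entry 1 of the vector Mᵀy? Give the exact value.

-27

Entry 1 ↔ basis 1, so (Mᵀy)_{1} = Σᵢ yᵢ = (1)·(1) + (1)·(-9) + (1)·(-10) + (1)·(-9) = -27.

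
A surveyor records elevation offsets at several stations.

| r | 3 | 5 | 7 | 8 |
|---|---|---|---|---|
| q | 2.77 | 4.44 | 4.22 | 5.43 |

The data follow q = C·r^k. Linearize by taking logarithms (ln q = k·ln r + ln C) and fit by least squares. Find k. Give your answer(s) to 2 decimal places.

Linearized form: ln q = k·ln r + ln C. From the 4 transformed points,
XᵀX = [[11.9079, 6.7334]; [6.7334, 4]], rhs = [9.8385, 5.6413]ᵀ  (here Σln r = 6.7334, Σ(ln r)² = 11.9079, Σln q = 5.6413, Σln r·ln q = 9.8385).
Slope k = (n·Σln r·ln q − Σln r·Σln q)/(n·Σ(ln r)² − (Σln r)²) = (4·9.8385 − 6.7334·5.6413)/2.2928 = 0.59711; ln C = (Σln q − k·Σln r)/n = 0.40517.

k = 0.60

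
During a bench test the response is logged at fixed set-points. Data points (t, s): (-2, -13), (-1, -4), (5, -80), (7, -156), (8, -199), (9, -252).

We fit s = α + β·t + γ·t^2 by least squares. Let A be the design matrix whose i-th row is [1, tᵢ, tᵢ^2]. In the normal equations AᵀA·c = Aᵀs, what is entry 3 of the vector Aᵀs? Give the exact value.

Entry 3 ↔ basis t^2, so (Aᵀs)_{3} = Σᵢ (t^2)·sᵢ = (4)·(-13) + (1)·(-4) + (25)·(-80) + (49)·(-156) + (64)·(-199) + (81)·(-252) = -42848.

-42848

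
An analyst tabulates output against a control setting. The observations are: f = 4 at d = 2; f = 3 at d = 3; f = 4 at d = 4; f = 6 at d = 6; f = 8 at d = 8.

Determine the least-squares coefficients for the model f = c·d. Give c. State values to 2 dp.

c = 1.03

Forming AᵀA = [[129]] and Aᵀf = [133]ᵀ gives AᵀA·[c]ᵀ = Aᵀf.
Hence c = 133 / 129 ≈ 1.03101.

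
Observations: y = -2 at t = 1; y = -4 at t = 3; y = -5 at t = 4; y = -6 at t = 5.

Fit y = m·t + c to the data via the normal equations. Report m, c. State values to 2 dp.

MᵀM·[m, c]ᵀ = Mᵀy reads: 51·m + 13·c = -64;  13·m + 4·c = -17.
(Σt·t = 51, Σt = 13, Σ1 = 4, Σt·y = -64, Σy = -17.)
Eliminating c: 4·(row 1) − 13·(row 2) gives 35·m = 4·(-64) − 13·(-17) = -35, so m = -1.
Then c = ((-17) − 13·(-1))/4 = -1.

m = -1.00, c = -1.00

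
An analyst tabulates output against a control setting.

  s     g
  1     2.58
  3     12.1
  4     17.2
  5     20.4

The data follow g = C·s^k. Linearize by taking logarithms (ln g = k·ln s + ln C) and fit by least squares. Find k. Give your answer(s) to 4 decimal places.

k = 1.3189

Linearized form: ln g = k·ln s + ln C. From the 4 transformed points,
Over the data: Σln s = 4.0943, Σ(ln s)² = 5.7191, Σln g = 9.3014, Σln s·ln g = 11.5363.
Normal system: [[5.7191, 4.0943]; [4.0943, 4]]·[k, ln C]ᵀ = [11.5363, 9.3014]ᵀ.
Solving (det = 6.1125): k = 1.31889, ln C = 0.97537.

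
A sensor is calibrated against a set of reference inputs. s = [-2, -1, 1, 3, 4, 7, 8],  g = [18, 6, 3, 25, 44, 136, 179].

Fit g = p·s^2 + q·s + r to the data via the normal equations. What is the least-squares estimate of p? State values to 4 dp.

Entries of AᵀA: Σs^2·s^2 = 6852, Σs^2·s = 938, Σs^2 = 144, Σs·s = 144, Σs = 20, Σ1 = 7.
Right-hand side: Σs^2·g = 19130, Σs·g = 2596, Σg = 411.
So AᵀA·[p, q, r]ᵀ = Aᵀg: [[6852, 938, 144]; [938, 144, 20]; [144, 20, 7]]·[p, q, r]ᵀ = [19130, 2596, 411]ᵀ.
Row-reducing yields p = 16448/5579, q = -159535/106001, r = 250769/106001.

p = 2.9482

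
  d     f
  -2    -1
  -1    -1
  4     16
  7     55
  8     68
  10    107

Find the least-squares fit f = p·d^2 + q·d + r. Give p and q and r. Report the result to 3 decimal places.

Forming XᵀX = [[16770, 1910, 234]; [1910, 234, 26]; [234, 26, 6]] and Xᵀf = [17998, 2066, 244]ᵀ gives XᵀX·[p, q, r]ᵀ = Xᵀf.
Inverting the 3×3 Gram matrix, [p, q, r]ᵀ = [2239/2226, 657/742, -2669/1113]ᵀ.

p = 1.006, q = 0.885, r = -2.398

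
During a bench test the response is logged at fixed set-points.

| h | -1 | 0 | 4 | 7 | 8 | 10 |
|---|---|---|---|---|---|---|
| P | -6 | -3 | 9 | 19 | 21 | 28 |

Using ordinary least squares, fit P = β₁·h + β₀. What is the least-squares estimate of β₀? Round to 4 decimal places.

From the data, Σh·h = 230, Σh = 28, Σ1 = 6.
Moment sums: Σh·P = 623, ΣP = 68.
So MᵀM·[β₁, β₀]ᵀ = MᵀP: [[230, 28]; [28, 6]]·[β₁, β₀]ᵀ = [623, 68]ᵀ.
det = 230·6 − 28² = 596.
β₁ = (623·6 − 28·68)/596 = 917/298; β₀ = (230·68 − 28·623)/596 = -451/149.

β₀ = -3.0268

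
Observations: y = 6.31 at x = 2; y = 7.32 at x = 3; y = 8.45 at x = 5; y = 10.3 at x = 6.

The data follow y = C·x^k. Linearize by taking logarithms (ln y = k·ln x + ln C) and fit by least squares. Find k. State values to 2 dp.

Linearized form: ln y = k·ln x + ln C. From the 4 transformed points,
Σln x = 5.1930, Σ(ln x)² = 7.4881, Σln y = 8.2991, Σln x·ln y = 11.0772.
Normal system: [[7.4881, 5.1930]; [5.1930, 4]]·[k, ln C]ᵀ = [11.0772, 8.2991]ᵀ.
Δ = 7.4881·4 − (5.1930)² = 2.9856; k = (11.0772·4 − 5.1930·8.2991)/2.9856 = 0.40604, ln C = (7.4881·8.2991 − 5.1930·11.0772)/2.9856 = 1.54762.

k = 0.41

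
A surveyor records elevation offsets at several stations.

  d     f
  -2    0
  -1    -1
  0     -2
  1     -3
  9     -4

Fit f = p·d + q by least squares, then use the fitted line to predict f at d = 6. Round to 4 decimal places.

f̂ = -3.4301

The normal system XᵀX·[p, q]ᵀ = Xᵀf is [[87, 7]; [7, 5]]·[p, q]ᵀ = [-38, -10]ᵀ.
det = 87·5 − 7² = 386.
p = ((-38)·5 − 7·(-10))/386 = -60/193; q = (87·(-10) − 7·(-38))/386 = -302/193.
At d = 6: f̂ = (-60/193)·(6) + (-302/193)·(1) = -662/193.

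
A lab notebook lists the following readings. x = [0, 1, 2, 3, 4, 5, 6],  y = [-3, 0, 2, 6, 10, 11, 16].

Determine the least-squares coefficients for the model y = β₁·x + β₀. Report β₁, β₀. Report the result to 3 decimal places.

From the data, Σx·x = 91, Σx = 21, Σ1 = 7.
Moment sums: Σx·y = 213, Σy = 42.
Normal equations: [[91, 21]; [21, 7]]·[β₁, β₀]ᵀ = [213, 42]ᵀ.
Eliminating β₀: 7·(row 1) − 21·(row 2) gives 196·β₁ = 7·213 − 21·42 = 609, so β₁ = 87/28.
Then β₀ = (42 − 21·(87/28))/7 = -93/28.

β₁ = 3.107, β₀ = -3.321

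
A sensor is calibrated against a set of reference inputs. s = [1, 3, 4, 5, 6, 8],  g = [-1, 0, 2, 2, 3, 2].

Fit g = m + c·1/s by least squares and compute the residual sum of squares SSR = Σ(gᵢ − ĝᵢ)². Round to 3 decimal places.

SSR = 3.027

AᵀA·[m, c]ᵀ = Aᵀg reads: 6·m + (83/40)·c = 8;  (83/40)·m + (18101/14400)·c = 13/20.
(Σ1 = 6, Σ1/s = 83/40, Σ1/s·1/s = 18101/14400, Σg = 8, Σ1/s·g = 13/20.)
Eliminating c: (18101/14400)·(row 1) − (83/40)·(row 2) gives (3107/960)·m = (18101/14400)·8 − (83/40)·(13/20) = 62693/7200, so m = 125386/46605.
Then c = ((13/20) − (83/40)·(125386/46605))/(18101/14400) = -12192/3107.
Residuals: 10889/46605, -64426/46605, 13544/46605, 880/9321, 44909/46605, -9316/46605; SSR = 141094/46605.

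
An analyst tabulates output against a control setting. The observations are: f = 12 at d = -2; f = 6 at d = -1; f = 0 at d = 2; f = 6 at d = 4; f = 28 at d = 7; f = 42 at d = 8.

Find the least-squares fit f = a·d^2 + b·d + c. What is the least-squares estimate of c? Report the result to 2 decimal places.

c = 1.99

From the data, Σd^2·d^2 = 6786, Σd^2·d = 918, Σd^2 = 138, Σd·d = 138, Σd = 18, Σ1 = 6.
Right-hand side: Σd^2·f = 4210, Σd·f = 526, Σf = 94.
Normal equations: [[6786, 918, 138]; [918, 138, 18]; [138, 18, 6]]·[a, b, c]ᵀ = [4210, 526, 94]ᵀ.
Row-reducing yields a = 146/147, b = -449/147, c = 292/147.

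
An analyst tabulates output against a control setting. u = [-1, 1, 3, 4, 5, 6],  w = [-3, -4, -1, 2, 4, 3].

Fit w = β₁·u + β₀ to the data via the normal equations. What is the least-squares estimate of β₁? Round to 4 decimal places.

β₁ = 1.1471

Forming XᵀX = [[88, 18]; [18, 6]] and Xᵀw = [42, 1]ᵀ gives XᵀX·[β₁, β₀]ᵀ = Xᵀw.
Eliminating β₀: 6·(row 1) − 18·(row 2) gives 204·β₁ = 6·42 − 18·1 = 234, so β₁ = 39/34.
Then β₀ = (1 − 18·(39/34))/6 = -167/51.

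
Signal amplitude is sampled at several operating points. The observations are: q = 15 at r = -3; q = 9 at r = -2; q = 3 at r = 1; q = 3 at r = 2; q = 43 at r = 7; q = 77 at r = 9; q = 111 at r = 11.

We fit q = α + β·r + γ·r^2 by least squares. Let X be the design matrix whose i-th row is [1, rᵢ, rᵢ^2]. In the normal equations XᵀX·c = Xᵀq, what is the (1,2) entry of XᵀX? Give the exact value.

25

Row 1 ↔ basis 1, column 2 ↔ basis r, so (XᵀX)_{1,2} = Σᵢ r = (1)·(-3) + (1)·(-2) + (1)·(1) + (1)·(2) + (1)·(7) + (1)·(9) + (1)·(11) = 25.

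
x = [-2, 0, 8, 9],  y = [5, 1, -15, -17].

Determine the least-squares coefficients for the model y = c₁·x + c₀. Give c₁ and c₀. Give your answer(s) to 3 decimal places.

c₁ = -2.000, c₀ = 1.000

Entries of AᵀA: Σx·x = 149, Σx = 15, Σ1 = 4.
And Σx·y = -283, Σy = -26.
Δ = 149·4 − 15² = 371.
c₁ = ((-283)·4 − 15·(-26))/371 = -2; c₀ = (149·(-26) − 15·(-283))/371 = 1.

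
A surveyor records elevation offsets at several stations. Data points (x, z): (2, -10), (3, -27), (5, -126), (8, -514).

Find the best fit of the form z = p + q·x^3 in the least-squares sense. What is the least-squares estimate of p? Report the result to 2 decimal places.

Entries of AᵀA: Σ1 = 4, Σx^3 = 672, Σx^3·x^3 = 278562.
Moment sums: Σz = -677, Σx^3·z = -279727.
AᵀA·[p, q]ᵀ = Aᵀz becomes [[4, 672]; [672, 278562]]·[p, q]ᵀ = [-677, -279727]ᵀ.
Δ = 4·278562 − 672² = 662664.
p = ((-677)·278562 − 672·(-279727))/662664 = -101655/110444; q = (4·(-279727) − 672·(-677))/662664 = -165991/165666.

p = -0.92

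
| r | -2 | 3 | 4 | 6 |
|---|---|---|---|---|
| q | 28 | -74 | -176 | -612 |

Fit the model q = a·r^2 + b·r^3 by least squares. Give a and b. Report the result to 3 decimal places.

a = 0.884, b = -2.981

Setting ∂/∂a … = 0 gives: 1649·a + 9011·b = -25402;  9011·a + 51545·b = -145678.
Eliminating b: 51545·(row 1) − 9011·(row 2) gives 3799584·a = 51545·(-25402) − 9011·(-145678) = 3358368, so a = 11661/13193.
Then b = ((-145678) − 9011·(11661/13193))/51545 = -39325/13193.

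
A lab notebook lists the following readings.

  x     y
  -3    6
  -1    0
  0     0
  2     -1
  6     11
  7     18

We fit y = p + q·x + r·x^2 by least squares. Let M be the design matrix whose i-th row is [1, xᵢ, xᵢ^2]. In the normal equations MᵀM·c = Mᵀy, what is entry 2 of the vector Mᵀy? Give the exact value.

172

Entry 2 ↔ basis x, so (Mᵀy)_{2} = Σᵢ (x)·yᵢ = (-3)·(6) + (-1)·(0) + (0)·(0) + (2)·(-1) + (6)·(11) + (7)·(18) = 172.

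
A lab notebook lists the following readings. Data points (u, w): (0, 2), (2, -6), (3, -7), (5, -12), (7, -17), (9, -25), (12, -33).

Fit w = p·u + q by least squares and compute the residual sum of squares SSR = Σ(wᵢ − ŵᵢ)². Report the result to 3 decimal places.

SSR = 6.964

XᵀX·[p, q]ᵀ = Xᵀw reads: 312·p + 38·q = -833;  38·p + 7·q = -98.
(Σu·u = 312, Σu = 38, Σ1 = 7, Σu·w = -833, Σw = -98.)
det = 312·7 − 38² = 740.
p = ((-833)·7 − 38·(-98))/740 = -2107/740; q = (312·(-98) − 38·(-833))/740 = 539/370.
Residuals: 201/370, -326/185, 63/740, 577/740, 1091/740, -123/148, -107/370; SSR = 5153/740.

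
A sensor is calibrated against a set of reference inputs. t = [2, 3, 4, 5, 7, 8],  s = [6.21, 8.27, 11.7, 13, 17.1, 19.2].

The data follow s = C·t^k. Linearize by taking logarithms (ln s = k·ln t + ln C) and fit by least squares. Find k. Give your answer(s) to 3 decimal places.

Let Y = ln s. Fitting Y = k·ln t + ln C by least squares:
Sums: Σln t = 8.8128, Σ(ln t)² = 14.3101, Σln s = 14.7573, Σln t·ln s = 22.7938.
Normal system: [[14.3101, 8.8128]; [8.8128, 6]]·[k, ln C]ᵀ = [22.7938, 14.7573]ᵀ.
Solving (det = 8.1947): k = 0.81865, ln C = 1.25711.

k = 0.819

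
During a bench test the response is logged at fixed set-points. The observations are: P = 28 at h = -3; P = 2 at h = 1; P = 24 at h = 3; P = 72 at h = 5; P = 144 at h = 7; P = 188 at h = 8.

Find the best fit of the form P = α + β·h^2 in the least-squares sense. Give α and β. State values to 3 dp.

α = -0.875, β = 2.951

From the data, Σ1 = 6, Σh^2 = 157, Σh^2·h^2 = 7285.
Right-hand side: ΣP = 458, Σh^2·P = 21358.
Eliminating β: 7285·(row 1) − 157·(row 2) gives 19061·α = 7285·458 − 157·21358 = -16676, so α = -16676/19061.
Then β = (21358 − 157·(-16676/19061))/7285 = 56242/19061.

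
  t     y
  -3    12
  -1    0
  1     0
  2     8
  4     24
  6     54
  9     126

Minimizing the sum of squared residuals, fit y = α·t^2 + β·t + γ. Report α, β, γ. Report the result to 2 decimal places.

α = 1.54, β = 0.22, γ = -1.03

Forming XᵀX = [[8212, 990, 148]; [990, 148, 18]; [148, 18, 7]] and Xᵀy = [12674, 1534, 224]ᵀ gives XᵀX·[α, β, γ]ᵀ = Xᵀy.
Inverting the 3×3 Gram matrix, [α, β, γ]ᵀ = [130419/84931, 18511/84931, -87238/84931]ᵀ.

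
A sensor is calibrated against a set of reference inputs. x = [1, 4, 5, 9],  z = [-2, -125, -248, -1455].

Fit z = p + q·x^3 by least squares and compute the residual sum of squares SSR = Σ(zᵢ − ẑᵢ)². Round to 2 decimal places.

With design matrix A, AᵀA = [[4, 919]; [919, 551163]] and Aᵀz = [-1830, -1099697]ᵀ.
Δ = 4·551163 − 919² = 1360091.
p = ((-1830)·551163 − 919·(-1099697))/1360091 = 1993253/1360091; q = (4·(-1099697) − 919·(-1830))/1360091 = -2717018/1360091.
Residuals: -1996417/1360091, 1884524/1360091, 331429/1360091, -219536/1360091; SSR = 5657822/1360091.

SSR = 4.16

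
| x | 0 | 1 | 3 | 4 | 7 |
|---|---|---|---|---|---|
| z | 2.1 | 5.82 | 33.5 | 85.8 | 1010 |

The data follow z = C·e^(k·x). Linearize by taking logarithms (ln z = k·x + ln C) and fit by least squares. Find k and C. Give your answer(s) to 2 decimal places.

Taking logs, ln z = k·x + ln C, so regress ln z on x.
Over the data: Σx = 15.0000, Σ(x)² = 75.0000, Σln z = 17.3845, Σx·ln z = 78.5280.
Normal system: [[75.0000, 15.0000]; [15.0000, 5]]·[k, ln C]ᵀ = [78.5280, 17.3845]ᵀ.
Solving (det = 150.0000): k = 0.87915, ln C = 0.83946, so C = exp(0.83946) = 2.31511.

k = 0.88, C = 2.32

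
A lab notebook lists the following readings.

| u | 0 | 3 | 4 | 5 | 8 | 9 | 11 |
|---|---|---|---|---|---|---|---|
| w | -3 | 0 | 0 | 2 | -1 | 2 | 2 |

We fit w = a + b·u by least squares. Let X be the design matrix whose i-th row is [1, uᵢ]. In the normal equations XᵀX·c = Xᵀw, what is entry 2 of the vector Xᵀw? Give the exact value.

42

Entry 2 ↔ basis u, so (Xᵀw)_{2} = Σᵢ (u)·wᵢ = (0)·(-3) + (3)·(0) + (4)·(0) + (5)·(2) + (8)·(-1) + (9)·(2) + (11)·(2) = 42.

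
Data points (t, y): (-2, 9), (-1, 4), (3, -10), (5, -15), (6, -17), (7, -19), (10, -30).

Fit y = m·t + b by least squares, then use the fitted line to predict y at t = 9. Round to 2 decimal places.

ŷ = -26.77

Normal-equation sums: Σt·t = 224, Σt = 28, Σ1 = 7.
Moment sums: Σt·y = -662, Σy = -78.
So AᵀA·[m, b]ᵀ = Aᵀy: [[224, 28]; [28, 7]]·[m, b]ᵀ = [-662, -78]ᵀ.
Δ = 224·7 − 28² = 784.
m = ((-662)·7 − 28·(-78))/784 = -25/8; b = (224·(-78) − 28·(-662))/784 = 19/14.
At t = 9: ŷ = (-25/8)·(9) + (19/14)·(1) = -1499/56.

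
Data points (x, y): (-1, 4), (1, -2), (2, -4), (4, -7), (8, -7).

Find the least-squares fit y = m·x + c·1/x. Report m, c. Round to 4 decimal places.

The normal system AᵀA·[m, c]ᵀ = Aᵀy is [[86, 5]; [5, 149/64]]·[m, c]ᵀ = [-98, -85/8]ᵀ.
Determinant 86·(149/64) − 5² = 5607/32.
m = ((-98)·(149/64) − 5·(-85/8))/(5607/32) = -1867/1869; c = (86·(-85/8) − 5·(-98))/(5607/32) = -4520/1869.

m = -0.9989, c = -2.4184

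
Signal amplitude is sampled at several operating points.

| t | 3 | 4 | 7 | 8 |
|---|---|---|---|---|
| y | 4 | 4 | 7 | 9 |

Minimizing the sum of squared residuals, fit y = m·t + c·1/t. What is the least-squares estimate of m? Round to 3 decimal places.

Normal-equation sums: Σt·t = 138, Σt·1/t = 4, Σ1/t·1/t = 5917/28224.
Moment sums: Σt·y = 149, Σ1/t·y = 107/24.
det = 138·(5917/28224) − 4² = 60827/4704.
m = (149·(5917/28224) − 4·(107/24))/(60827/4704) = 378305/364962; c = (138·(107/24) − 4·149)/(60827/4704) = 90552/60827.

m = 1.037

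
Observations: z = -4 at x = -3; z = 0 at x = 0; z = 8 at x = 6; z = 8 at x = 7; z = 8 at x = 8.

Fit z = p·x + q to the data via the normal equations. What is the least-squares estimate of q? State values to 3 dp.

q = -0.172

Entries of MᵀM: Σx·x = 158, Σx = 18, Σ1 = 5.
For Mᵀz: Σx·z = 180, Σz = 20.
det = 158·5 − 18² = 466.
p = (180·5 − 18·20)/466 = 270/233; q = (158·20 − 18·180)/466 = -40/233.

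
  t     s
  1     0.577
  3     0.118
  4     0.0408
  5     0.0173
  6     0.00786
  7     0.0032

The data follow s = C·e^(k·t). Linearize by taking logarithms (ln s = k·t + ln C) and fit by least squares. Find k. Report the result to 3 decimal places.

k = -0.872

Taking logs, ln s = k·t + ln C, so regress ln s on t.
XᵀX = [[136.0000, 26.0000]; [26.0000, 6]], rhs = [-109.3307, -20.5337]ᵀ  (here Σt = 26.0000, Σ(t)² = 136.0000, Σln s = -20.5337, Σt·ln s = -109.3307).
Δ = 136.0000·6 − (26.0000)² = 140.0000; k = (-109.3307·6 − 26.0000·-20.5337)/140.0000 = -0.87220, ln C = (136.0000·-20.5337 − 26.0000·-109.3307)/140.0000 = 0.35727.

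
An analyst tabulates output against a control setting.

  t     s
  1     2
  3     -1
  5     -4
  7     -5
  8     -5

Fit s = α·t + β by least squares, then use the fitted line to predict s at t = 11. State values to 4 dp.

ŝ = -8.9512

Setting ∂/∂α … = 0 gives: 148·α + 24·β = -96;  24·α + 5·β = -13.
(Σt·t = 148, Σt = 24, Σ1 = 5, Σt·s = -96, Σs = -13.)
Eliminating β: 5·(row 1) − 24·(row 2) gives 164·α = 5·(-96) − 24·(-13) = -168, so α = -42/41.
Then β = ((-13) − 24·(-42/41))/5 = 95/41.
At t = 11: ŝ = (-42/41)·(11) + (95/41)·(1) = -367/41.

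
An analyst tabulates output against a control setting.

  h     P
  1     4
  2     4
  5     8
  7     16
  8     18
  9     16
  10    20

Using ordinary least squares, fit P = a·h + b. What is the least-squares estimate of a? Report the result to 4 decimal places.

a = 1.8889

Normal-equation sums: Σh·h = 324, Σh = 42, Σ1 = 7.
For AᵀP: Σh·P = 652, ΣP = 86.
Normal equations: [[324, 42]; [42, 7]]·[a, b]ᵀ = [652, 86]ᵀ.
Eliminating b: 7·(row 1) − 42·(row 2) gives 504·a = 7·652 − 42·86 = 952, so a = 17/9.
Then b = (86 − 42·(17/9))/7 = 20/21.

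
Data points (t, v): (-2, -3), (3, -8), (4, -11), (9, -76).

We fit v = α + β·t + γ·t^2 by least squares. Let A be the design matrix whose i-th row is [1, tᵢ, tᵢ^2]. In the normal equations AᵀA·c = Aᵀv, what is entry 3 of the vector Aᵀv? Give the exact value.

Entry 3 ↔ basis t^2, so (Aᵀv)_{3} = Σᵢ (t^2)·vᵢ = (4)·(-3) + (9)·(-8) + (16)·(-11) + (81)·(-76) = -6416.

-6416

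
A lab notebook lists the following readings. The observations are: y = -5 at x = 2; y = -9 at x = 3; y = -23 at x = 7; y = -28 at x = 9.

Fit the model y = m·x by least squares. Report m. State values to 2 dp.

m = -3.15

Forming MᵀM = [[143]] and Mᵀy = [-450]ᵀ gives MᵀM·[m]ᵀ = Mᵀy.
Hence m = -450 / 143 ≈ -3.14685.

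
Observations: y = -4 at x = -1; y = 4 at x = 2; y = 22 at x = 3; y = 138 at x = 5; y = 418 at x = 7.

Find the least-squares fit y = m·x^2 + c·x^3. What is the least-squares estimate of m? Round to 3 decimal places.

m = -2.051

Entries of MᵀM: Σx^2·x^2 = 3124, Σx^2·x^3 = 20206, Σx^3·x^3 = 134068.
And Σx^2·y = 24142, Σx^3·y = 161254.
Eliminating c: 134068·(row 1) − 20206·(row 2) gives 10545996·m = 134068·24142 − 20206·161254 = -21628668, so m = -1802389/878833.
Then c = (161254 − 20206·(-1802389/878833))/134068 = 1328687/878833.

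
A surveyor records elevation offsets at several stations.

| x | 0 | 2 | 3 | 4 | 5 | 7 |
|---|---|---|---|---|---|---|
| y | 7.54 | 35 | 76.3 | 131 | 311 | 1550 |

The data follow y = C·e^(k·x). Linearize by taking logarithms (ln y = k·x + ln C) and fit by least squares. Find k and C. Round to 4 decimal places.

Linearized form: ln y = k·x + ln C. From the 6 transformed points,
Σx = 21.0000, Σ(x)² = 103.0000, Σln y = 27.8712, Σx·ln y = 119.7365.
Equations: 103.0000·k + 21.0000·ln C = 119.7365;  21.0000·k + 6·ln C = 27.8712.
Slope k = (n·Σx·ln y − Σx·Σln y)/(n·Σ(x)² − (Σx)²) = (6·119.7365 − 21.0000·27.8712)/177.0000 = 0.75211; ln C = (Σln y − k·Σx)/n = 2.01283, so C = exp(2.01283) = 7.48446.

k = 0.7521, C = 7.4845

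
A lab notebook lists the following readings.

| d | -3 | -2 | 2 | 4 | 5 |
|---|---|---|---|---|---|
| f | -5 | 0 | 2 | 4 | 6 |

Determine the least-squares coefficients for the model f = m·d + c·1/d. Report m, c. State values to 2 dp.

Setting ∂/∂m … = 0 gives: 58·m + 5·c = 65;  5·m + (2569/3600)·c = 73/15.
Eliminating c: (2569/3600)·(row 1) − 5·(row 2) gives (29501/1800)·m = (2569/3600)·65 − 5·(73/15) = 15877/720, so m = 79385/59002.
Then c = ((73/15) − 5·(79385/59002))/(2569/3600) = -76920/29501.

m = 1.35, c = -2.61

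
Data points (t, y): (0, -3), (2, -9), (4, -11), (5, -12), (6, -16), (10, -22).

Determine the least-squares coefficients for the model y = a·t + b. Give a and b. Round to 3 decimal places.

With design matrix A, AᵀA = [[181, 27]; [27, 6]] and Aᵀy = [-438, -73]ᵀ.
Eliminating b: 6·(row 1) − 27·(row 2) gives 357·a = 6·(-438) − 27·(-73) = -657, so a = -219/119.
Then b = ((-73) − 27·(-219/119))/6 = -1387/357.

a = -1.840, b = -3.885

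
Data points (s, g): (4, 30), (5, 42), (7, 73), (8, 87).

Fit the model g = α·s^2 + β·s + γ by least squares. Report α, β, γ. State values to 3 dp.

The normal equations are: 7378·α + 1044·β + 154·γ = 10675;  1044·α + 154·β + 24·γ = 1537;  154·α + 24·β + 4·γ = 232.
Inverting the 3×3 Gram matrix, [α, β, γ]ᵀ = [1/3, 21/2, -107/6]ᵀ.

α = 0.333, β = 10.500, γ = -17.833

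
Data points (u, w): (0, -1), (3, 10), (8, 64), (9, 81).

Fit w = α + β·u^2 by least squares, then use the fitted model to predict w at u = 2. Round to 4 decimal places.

ŵ = 3.9354

The normal system AᵀA·[α, β]ᵀ = Aᵀw is [[4, 154]; [154, 10738]]·[α, β]ᵀ = [154, 10747]ᵀ.
Eliminating β: 10738·(row 1) − 154·(row 2) gives 19236·α = 10738·154 − 154·10747 = -1386, so α = -33/458.
Then β = (10747 − 154·(-33/458))/10738 = 1606/1603.
At u = 2: ŵ = (-33/458)·(1) + (1606/1603)·(4) = 12617/3206.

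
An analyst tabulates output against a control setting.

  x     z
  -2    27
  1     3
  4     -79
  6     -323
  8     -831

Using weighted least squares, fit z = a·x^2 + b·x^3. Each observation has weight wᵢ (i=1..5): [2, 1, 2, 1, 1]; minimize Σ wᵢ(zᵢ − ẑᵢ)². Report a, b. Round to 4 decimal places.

a = 3.0376, b = -2.0023

Compute the Gram sums: Σwᵢ·x^2·x^2 = 5937, Σwᵢ·x^2·x^3 = 42529, Σwᵢ·x^3·x^3 = 317121.
Right-hand side: Σwᵢ·x^2·z = -67121, Σwᵢ·x^3·z = -505781.
MᵀWM·[a, b]ᵀ = MᵀWz becomes [[5937, 42529]; [42529, 317121]]·[a, b]ᵀ = [-67121, -505781]ᵀ.
Eliminating b: 317121·(row 1) − 42529·(row 2) gives 74031536·a = 317121·(-67121) − 42529·(-505781) = 224881508, so a = 56220377/18507884.
Then b = ((-505781) − 42529·(56220377/18507884))/317121 = -37058197/18507884.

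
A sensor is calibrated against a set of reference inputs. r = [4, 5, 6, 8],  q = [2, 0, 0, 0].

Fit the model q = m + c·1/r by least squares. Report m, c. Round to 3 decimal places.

From the data, Σ1 = 4, Σ1/r = 89/120, Σ1/r·1/r = 2101/14400.
And Σq = 2, Σ1/r·q = 1/2.
Eliminating c: (2101/14400)·(row 1) − (89/120)·(row 2) gives (161/4800)·m = (2101/14400)·2 − (89/120)·(1/2) = -569/7200, so m = -1138/483.
Then c = ((1/2) − (89/120)·(-1138/483))/(2101/14400) = 2480/161.

m = -2.356, c = 15.404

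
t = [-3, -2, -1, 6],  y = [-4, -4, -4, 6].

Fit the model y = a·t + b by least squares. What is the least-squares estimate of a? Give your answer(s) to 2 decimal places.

From the data, Σt·t = 50, Σt = 0, Σ1 = 4.
Moment sums: Σt·y = 60, Σy = -6.
So XᵀX·[a, b]ᵀ = Xᵀy: [[50, 0]; [0, 4]]·[a, b]ᵀ = [60, -6]ᵀ.
Δ = 50·4 − 0² = 200.
a = (60·4 − 0·(-6))/200 = 6/5; b = (50·(-6) − 0·60)/200 = -3/2.

a = 1.20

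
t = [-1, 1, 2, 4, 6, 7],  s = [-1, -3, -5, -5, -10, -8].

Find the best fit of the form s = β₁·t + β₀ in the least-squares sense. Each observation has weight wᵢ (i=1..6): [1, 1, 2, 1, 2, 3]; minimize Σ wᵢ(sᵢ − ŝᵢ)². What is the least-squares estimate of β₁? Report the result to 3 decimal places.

β₁ = -0.932

Compute the Gram sums: Σwᵢ·t·t = 245, Σwᵢ·t = 41, Σwᵢ·1 = 10.
Moment sums: Σwᵢ·t·s = -330, Σwᵢ·s = -63.
Normal equations: [[245, 41]; [41, 10]]·[β₁, β₀]ᵀ = [-330, -63]ᵀ.
Determinant 245·10 − 41² = 769.
β₁ = ((-330)·10 − 41·(-63))/769 = -717/769; β₀ = (245·(-63) − 41·(-330))/769 = -1905/769.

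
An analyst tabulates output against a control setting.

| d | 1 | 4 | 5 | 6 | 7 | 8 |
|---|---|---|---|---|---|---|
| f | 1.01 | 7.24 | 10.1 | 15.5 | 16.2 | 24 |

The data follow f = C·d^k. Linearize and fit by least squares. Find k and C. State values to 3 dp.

With ln fᵢ as the transformed response and ln dᵢ as the regressor:
Over the data: Σln d = 8.8128, Σ(ln d)² = 15.8331, Σln f = 13.0060, Σln d·ln f = 23.4051.
Normal system: [[15.8331, 8.8128]; [8.8128, 6]]·[k, ln C]ᵀ = [23.4051, 13.0060]ᵀ.
Slope k = (n·Σln d·ln f − Σln d·Σln f)/(n·Σ(ln d)² − (Σln d)²) = (6·23.4051 − 8.8128·13.0060)/17.3327 = 1.48913; ln C = (Σln f − k·Σln d)/n = -0.01958, so C = exp(-0.01958) = 0.98061.

k = 1.489, C = 0.981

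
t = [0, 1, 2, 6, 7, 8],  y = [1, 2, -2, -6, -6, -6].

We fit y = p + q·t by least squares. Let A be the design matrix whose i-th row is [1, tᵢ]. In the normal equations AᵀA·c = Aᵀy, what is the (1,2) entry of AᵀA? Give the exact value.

24

Row 1 ↔ basis 1, column 2 ↔ basis t, so (AᵀA)_{1,2} = Σᵢ t = (1)·(0) + (1)·(1) + (1)·(2) + (1)·(6) + (1)·(7) + (1)·(8) = 24.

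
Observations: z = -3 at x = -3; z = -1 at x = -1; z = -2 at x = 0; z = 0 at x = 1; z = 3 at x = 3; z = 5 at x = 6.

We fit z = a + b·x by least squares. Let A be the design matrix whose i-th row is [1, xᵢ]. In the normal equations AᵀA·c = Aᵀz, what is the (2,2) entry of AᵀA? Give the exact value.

56

Row 2 ↔ basis x, column 2 ↔ basis x, so (AᵀA)_{2,2} = Σᵢ (x)·(x) = (-3)·(-3) + (-1)·(-1) + (0)·(0) + (1)·(1) + (3)·(3) + (6)·(6) = 56.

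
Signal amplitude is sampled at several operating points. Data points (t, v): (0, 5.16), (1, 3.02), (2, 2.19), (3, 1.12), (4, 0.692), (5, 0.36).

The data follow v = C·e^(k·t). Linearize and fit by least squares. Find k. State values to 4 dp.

Taking logs, ln v = k·t + ln C, so regress ln v on t.
Σt = 15.0000, Σ(t)² = 55.0000, Σln v = 2.2536, Σt·ln v = -3.5679.
Equations: 55.0000·k + 15.0000·ln C = -3.5679;  15.0000·k + 6·ln C = 2.2536.
Δ = 55.0000·6 − (15.0000)² = 105.0000; k = (-3.5679·6 − 15.0000·2.2536)/105.0000 = -0.52582, ln C = (55.0000·2.2536 − 15.0000·-3.5679)/105.0000 = 1.69016.

k = -0.5258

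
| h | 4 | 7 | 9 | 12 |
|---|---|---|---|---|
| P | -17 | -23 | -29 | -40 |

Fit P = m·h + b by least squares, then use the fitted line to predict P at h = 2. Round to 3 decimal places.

The normal system AᵀA·[m, b]ᵀ = AᵀP is [[290, 32]; [32, 4]]·[m, b]ᵀ = [-970, -109]ᵀ.
Determinant 290·4 − 32² = 136.
m = ((-970)·4 − 32·(-109))/136 = -49/17; b = (290·(-109) − 32·(-970))/136 = -285/68.
At h = 2: P̂ = (-49/17)·(2) + (-285/68)·(1) = -677/68.

P̂ = -9.956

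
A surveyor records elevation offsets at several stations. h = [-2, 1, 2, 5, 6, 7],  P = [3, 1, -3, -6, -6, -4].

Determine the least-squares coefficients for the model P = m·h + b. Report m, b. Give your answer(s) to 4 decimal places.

From the data, Σh·h = 119, Σh = 19, Σ1 = 6.
For AᵀP: Σh·P = -105, ΣP = -15.
Normal equations: [[119, 19]; [19, 6]]·[m, b]ᵀ = [-105, -15]ᵀ.
Determinant 119·6 − 19² = 353.
m = ((-105)·6 − 19·(-15))/353 = -345/353; b = (119·(-15) − 19·(-105))/353 = 210/353.

m = -0.9773, b = 0.5949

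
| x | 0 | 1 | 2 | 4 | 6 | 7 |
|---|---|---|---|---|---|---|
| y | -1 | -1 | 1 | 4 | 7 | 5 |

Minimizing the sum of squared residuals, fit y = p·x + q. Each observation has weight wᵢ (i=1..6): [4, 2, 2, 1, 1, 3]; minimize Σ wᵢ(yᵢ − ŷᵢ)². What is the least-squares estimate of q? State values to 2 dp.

q = -1.12

With design matrix A, AᵀWA = [[209, 37]; [37, 13]] and AᵀWy = [165, 22]ᵀ.
Eliminating q: 13·(row 1) − 37·(row 2) gives 1348·p = 13·165 − 37·22 = 1331, so p = 1331/1348.
Then q = (22 − 37·(1331/1348))/13 = -1507/1348.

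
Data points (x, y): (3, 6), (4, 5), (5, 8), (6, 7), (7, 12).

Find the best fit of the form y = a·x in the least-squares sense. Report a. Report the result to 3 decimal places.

From the data, Σx·x = 135.
Right-hand side: Σx·y = 204.
Hence a = 204 / 135 ≈ 1.51111.

a = 1.511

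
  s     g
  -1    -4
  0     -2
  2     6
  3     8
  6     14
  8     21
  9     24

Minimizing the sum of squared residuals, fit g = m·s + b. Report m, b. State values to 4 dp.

Compute the Gram sums: Σs·s = 195, Σs = 27, Σ1 = 7.
For Aᵀg: Σs·g = 508, Σg = 67.
So AᵀA·[m, b]ᵀ = Aᵀg: [[195, 27]; [27, 7]]·[m, b]ᵀ = [508, 67]ᵀ.
Eliminating b: 7·(row 1) − 27·(row 2) gives 636·m = 7·508 − 27·67 = 1747, so m = 1747/636.
Then b = (67 − 27·(1747/636))/7 = -217/212.

m = 2.7469, b = -1.0236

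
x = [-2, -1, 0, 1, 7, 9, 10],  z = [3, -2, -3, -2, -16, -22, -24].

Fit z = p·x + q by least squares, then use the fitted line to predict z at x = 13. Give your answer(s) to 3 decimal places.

ẑ = -29.959

Entries of AᵀA: Σx·x = 236, Σx = 24, Σ1 = 7.
And Σx·z = -556, Σz = -66.
So AᵀA·[p, q]ᵀ = Aᵀz: [[236, 24]; [24, 7]]·[p, q]ᵀ = [-556, -66]ᵀ.
det = 236·7 − 24² = 1076.
p = ((-556)·7 − 24·(-66))/1076 = -577/269; q = (236·(-66) − 24·(-556))/1076 = -558/269.
At x = 13: ẑ = (-577/269)·(13) + (-558/269)·(1) = -8059/269.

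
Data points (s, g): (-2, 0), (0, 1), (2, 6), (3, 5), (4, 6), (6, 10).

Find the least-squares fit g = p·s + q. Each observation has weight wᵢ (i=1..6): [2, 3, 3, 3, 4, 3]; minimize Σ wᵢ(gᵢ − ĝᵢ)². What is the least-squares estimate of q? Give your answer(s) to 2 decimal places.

q = 1.90

The normal equations are: 219·p + 45·q = 357;  45·p + 18·q = 90.
Eliminating q: 18·(row 1) − 45·(row 2) gives 1917·p = 18·357 − 45·90 = 2376, so p = 88/71.
Then q = (90 − 45·(88/71))/18 = 135/71.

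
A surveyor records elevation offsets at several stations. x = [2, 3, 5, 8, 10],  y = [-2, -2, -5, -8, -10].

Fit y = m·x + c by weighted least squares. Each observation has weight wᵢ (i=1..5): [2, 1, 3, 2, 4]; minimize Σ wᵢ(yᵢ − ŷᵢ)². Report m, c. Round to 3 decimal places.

Compute the Gram sums: Σwᵢ·x·x = 620, Σwᵢ·x = 78, Σwᵢ·1 = 12.
Right-hand side: Σwᵢ·x·y = -617, Σwᵢ·y = -77.
So MᵀWM·[m, c]ᵀ = MᵀWy: [[620, 78]; [78, 12]]·[m, c]ᵀ = [-617, -77]ᵀ.
Eliminating c: 12·(row 1) − 78·(row 2) gives 1356·m = 12·(-617) − 78·(-77) = -1398, so m = -233/226.
Then c = ((-77) − 78·(-233/226))/12 = 193/678.

m = -1.031, c = 0.285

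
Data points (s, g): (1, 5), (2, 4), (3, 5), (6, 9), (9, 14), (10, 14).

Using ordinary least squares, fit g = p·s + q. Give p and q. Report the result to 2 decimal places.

Sums needed: Σs·s = 231, Σs = 31, Σ1 = 6.
And Σs·g = 348, Σg = 51.
Δ = 231·6 − 31² = 425.
p = (348·6 − 31·51)/425 = 507/425; q = (231·51 − 31·348)/425 = 993/425.

p = 1.19, q = 2.34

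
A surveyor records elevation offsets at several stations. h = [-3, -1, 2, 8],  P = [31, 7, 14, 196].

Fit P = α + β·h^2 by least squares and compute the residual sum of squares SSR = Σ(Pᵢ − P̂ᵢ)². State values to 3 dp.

From the data, Σ1 = 4, Σh^2 = 78, Σh^2·h^2 = 4194.
And ΣP = 248, Σh^2·P = 12886.
AᵀA·[α, β]ᵀ = AᵀP becomes [[4, 78]; [78, 4194]]·[α, β]ᵀ = [248, 12886]ᵀ.
Determinant 4·4194 − 78² = 10692.
α = (248·4194 − 78·12886)/10692 = 2917/891; β = (4·12886 − 78·248)/10692 = 8050/2673.
Residuals: 554/891, 1910/2673, -3529/2673, -43/2673; SSR = 7058/2673.

SSR = 2.640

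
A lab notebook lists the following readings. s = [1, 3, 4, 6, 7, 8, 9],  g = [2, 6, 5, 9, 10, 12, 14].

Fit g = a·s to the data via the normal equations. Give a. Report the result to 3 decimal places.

a = 1.508

Normal-equation sums: Σs·s = 256.
Right-hand side: Σs·g = 386.
Normal equations: [[256]]·[a]ᵀ = [386]ᵀ.
Hence a = 386 / 256 ≈ 1.50781.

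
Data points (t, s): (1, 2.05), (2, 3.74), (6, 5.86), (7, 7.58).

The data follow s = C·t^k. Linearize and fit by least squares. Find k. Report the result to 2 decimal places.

k = 0.61

With ln sᵢ as the transformed response and ln tᵢ as the regressor:
AᵀA = [[7.4774, 4.4308]; [4.4308, 4]], rhs = [8.0239, 5.8306]ᵀ  (here Σln t = 4.4308, Σ(ln t)² = 7.4774, Σln s = 5.8306, Σln t·ln s = 8.0239).
Slope k = (n·Σln t·ln s − Σln t·Σln s)/(n·Σ(ln t)² − (Σln t)²) = (4·8.0239 − 4.4308·5.8306)/10.2775 = 0.60922; ln C = (Σln s − k·Σln t)/n = 0.78281.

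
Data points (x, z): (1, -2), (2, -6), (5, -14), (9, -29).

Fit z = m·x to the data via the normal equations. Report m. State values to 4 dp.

m = -3.1081

Setting ∂/∂m … = 0 gives: 111·m = -345.
Hence m = -345 / 111 ≈ -3.10811.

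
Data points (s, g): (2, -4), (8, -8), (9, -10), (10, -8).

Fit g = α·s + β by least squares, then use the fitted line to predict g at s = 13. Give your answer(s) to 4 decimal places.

ĝ = -11.1355

With design matrix A, AᵀA = [[249, 29]; [29, 4]] and Aᵀg = [-242, -30]ᵀ.
det = 249·4 − 29² = 155.
α = ((-242)·4 − 29·(-30))/155 = -98/155; β = (249·(-30) − 29·(-242))/155 = -452/155.
At s = 13: ĝ = (-98/155)·(13) + (-452/155)·(1) = -1726/155.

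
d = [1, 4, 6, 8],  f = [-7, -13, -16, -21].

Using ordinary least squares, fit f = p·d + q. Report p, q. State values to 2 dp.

p = -1.95, q = -4.97

Normal-equation sums: Σd·d = 117, Σd = 19, Σ1 = 4.
For Mᵀf: Σd·f = -323, Σf = -57.
Normal equations: [[117, 19]; [19, 4]]·[p, q]ᵀ = [-323, -57]ᵀ.
Eliminating q: 4·(row 1) − 19·(row 2) gives 107·p = 4·(-323) − 19·(-57) = -209, so p = -209/107.
Then q = ((-57) − 19·(-209/107))/4 = -532/107.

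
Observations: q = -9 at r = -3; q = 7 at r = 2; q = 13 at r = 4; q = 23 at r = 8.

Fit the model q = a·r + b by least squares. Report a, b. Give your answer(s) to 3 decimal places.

The normal equations are: 93·a + 11·b = 277;  11·a + 4·b = 34.
Determinant 93·4 − 11² = 251.
a = (277·4 − 11·34)/251 = 734/251; b = (93·34 − 11·277)/251 = 115/251.

a = 2.924, b = 0.458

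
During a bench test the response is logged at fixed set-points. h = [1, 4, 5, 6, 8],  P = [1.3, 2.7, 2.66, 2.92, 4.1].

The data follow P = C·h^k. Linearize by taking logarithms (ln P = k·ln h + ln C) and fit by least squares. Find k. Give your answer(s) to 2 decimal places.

k = 0.51

Linearized form: ln P = k·ln h + ln C. From the 5 transformed points,
Σln h = 6.8669, Σ(ln h)² = 12.0466, Σln P = 4.7165, Σln h·ln P = 7.8056.
Equations: 12.0466·k + 6.8669·ln C = 7.8056;  6.8669·k + 5·ln C = 4.7165.
Δ = 12.0466·5 − (6.8669)² = 13.0781; k = (7.8056·5 − 6.8669·4.7165)/13.0781 = 0.50771, ln C = (12.0466·4.7165 − 6.8669·7.8056)/13.0781 = 0.24602.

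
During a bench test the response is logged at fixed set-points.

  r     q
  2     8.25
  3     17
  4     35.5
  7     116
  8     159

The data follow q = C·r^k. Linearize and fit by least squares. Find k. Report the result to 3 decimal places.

k = 2.160

Let Y = ln q. Fitting Y = k·ln r + ln C by least squares:
Σln r = 7.2034, Σ(ln r)² = 11.7199, Σln q = 18.3355, Σln r·ln q = 29.3143.
Equations: 11.7199·k + 7.2034·ln C = 29.3143;  7.2034·k + 5·ln C = 18.3355.
Slope k = (n·Σln r·ln q − Σln r·Σln q)/(n·Σ(ln r)² − (Σln r)²) = (5·29.3143 − 7.2034·18.3355)/6.7102 = 2.15993; ln C = (Σln q − k·Σln r)/n = 0.55533.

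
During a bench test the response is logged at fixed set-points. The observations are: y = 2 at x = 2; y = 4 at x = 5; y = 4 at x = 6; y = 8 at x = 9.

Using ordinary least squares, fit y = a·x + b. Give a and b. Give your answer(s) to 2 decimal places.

a = 0.84, b = -0.12

Normal-equation sums: Σx·x = 146, Σx = 22, Σ1 = 4.
Right-hand side: Σx·y = 120, Σy = 18.
Δ = 146·4 − 22² = 100.
a = (120·4 − 22·18)/100 = 21/25; b = (146·18 − 22·120)/100 = -3/25.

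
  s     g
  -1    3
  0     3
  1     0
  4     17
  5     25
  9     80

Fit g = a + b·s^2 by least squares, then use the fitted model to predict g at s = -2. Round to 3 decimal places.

From the data, Σ1 = 6, Σs^2 = 124, Σs^2·s^2 = 7444.
For Mᵀg: Σg = 128, Σs^2·g = 7380.
Normal equations: [[6, 124]; [124, 7444]]·[a, b]ᵀ = [128, 7380]ᵀ.
Eliminating b: 7444·(row 1) − 124·(row 2) gives 29288·a = 7444·128 − 124·7380 = 37712, so a = 4714/3661.
Then b = (7380 − 124·(4714/3661))/7444 = 3551/3661.
At s = -2: ĝ = (4714/3661)·(1) + (3551/3661)·(4) = 18918/3661.

ĝ = 5.167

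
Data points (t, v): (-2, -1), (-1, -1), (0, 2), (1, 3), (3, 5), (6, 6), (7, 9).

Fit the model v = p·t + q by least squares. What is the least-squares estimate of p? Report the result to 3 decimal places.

p = 1.028

MᵀM·[p, q]ᵀ = Mᵀv reads: 100·p + 14·q = 120;  14·p + 7·q = 23.
(Σt·t = 100, Σt = 14, Σ1 = 7, Σt·v = 120, Σv = 23.)
det = 100·7 − 14² = 504.
p = (120·7 − 14·23)/504 = 37/36; q = (100·23 − 14·120)/504 = 155/126.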